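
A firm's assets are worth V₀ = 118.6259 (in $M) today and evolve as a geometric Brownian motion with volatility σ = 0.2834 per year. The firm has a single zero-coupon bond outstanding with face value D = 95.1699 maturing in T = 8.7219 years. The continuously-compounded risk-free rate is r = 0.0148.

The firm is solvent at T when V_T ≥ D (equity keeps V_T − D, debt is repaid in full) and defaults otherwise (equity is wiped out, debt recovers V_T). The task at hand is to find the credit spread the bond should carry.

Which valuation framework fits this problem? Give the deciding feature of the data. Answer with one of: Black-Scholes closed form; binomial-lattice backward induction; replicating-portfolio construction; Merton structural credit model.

framework: Merton structural credit model

Key observation: with the firm-asset dynamics (V₀ = 118.6259) and a single zero-coupon liability of face 95.1699 given, debt value, spread, and default probability all derive from the option view of the balance sheet.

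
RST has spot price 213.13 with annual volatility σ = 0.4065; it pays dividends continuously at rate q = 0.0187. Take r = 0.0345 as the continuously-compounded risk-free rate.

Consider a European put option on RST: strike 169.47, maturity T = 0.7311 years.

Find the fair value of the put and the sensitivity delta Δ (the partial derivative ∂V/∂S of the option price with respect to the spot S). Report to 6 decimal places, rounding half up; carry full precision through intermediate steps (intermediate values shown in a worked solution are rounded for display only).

price = 9.291489
Δ = -0.190480

σ√T = 0.4065·√0.7311 = 0.347575
d₁ = (ln(S/K) + (r−q+σ²/2)T) / (σ√T) = (ln(213.13/169.47) + (0.0345−0.0187+0.4065²/2)·0.7311) / 0.347575 = (0.229226 + 0.071956) / 0.347575 = 0.866523
d₂ = d₁ − σ√T = 0.866523 − 0.347575 = 0.518948
e^{−rT} = 0.975092
e^{−qT} = 0.986421
N(−d₁) = 0.193102,  N(−d₂) = 0.301899
Put price V = K·e^{−rT}·N(−d₂) − S·e^{−qT}·N(−d₁) = 49.888412 − 40.596923 = 9.291489
Δ = −e^{−qT}·N(−d₁) = -0.190480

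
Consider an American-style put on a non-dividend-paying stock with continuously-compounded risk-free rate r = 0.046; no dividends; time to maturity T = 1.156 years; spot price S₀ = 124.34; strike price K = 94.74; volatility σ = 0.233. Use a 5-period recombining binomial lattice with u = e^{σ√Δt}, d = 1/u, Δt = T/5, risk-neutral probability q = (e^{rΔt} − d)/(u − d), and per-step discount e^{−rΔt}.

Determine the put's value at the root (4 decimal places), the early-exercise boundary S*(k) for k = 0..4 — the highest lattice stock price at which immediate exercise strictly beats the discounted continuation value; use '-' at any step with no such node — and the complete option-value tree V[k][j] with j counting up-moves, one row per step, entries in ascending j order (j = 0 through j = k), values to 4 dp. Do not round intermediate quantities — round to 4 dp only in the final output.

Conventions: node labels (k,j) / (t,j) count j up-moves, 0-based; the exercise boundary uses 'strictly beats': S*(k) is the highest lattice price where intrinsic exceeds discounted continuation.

params: Δt=0.23120 u=1.11855 d=0.89401 q=0.51964 e^(-rΔt)=0.98942
t_5 payoffs: 23.7279 5.8928 0.0000 0.0000 0.0000 0.0000
t_4: node(4,0) S=79.4306 payoff=15.3094 vs cont=14.3072 → 15.3094 [stop]  node(4,1) S=99.3801 payoff=0.0000 vs cont=2.8007 → 2.8007 [wait]  node(4,2) S=124.3400 payoff=0.0000 vs cont=0.0000 → 0.0000 [wait]  node(4,3) S=155.5687 payoff=0.0000 vs cont=0.0000 → 0.0000 [wait]  node(4,4) S=194.6408 payoff=0.0000 vs cont=0.0000 → 0.0000 [wait]  ⇒ S*(4)=79.4306
t_3: node(3,0) S=88.8472 payoff=5.8928 vs cont=8.7162 → 8.7162 [wait]  node(3,1) S=111.1617 payoff=0.0000 vs cont=1.3311 → 1.3311 [wait]  node(3,2) S=139.0806 payoff=0.0000 vs cont=0.0000 → 0.0000 [wait]  node(3,3) S=174.0116 payoff=0.0000 vs cont=0.0000 → 0.0000 [wait]  ⇒ S*(3)=-
t_2: node(2,0) S=99.3801 payoff=0.0000 vs cont=4.8270 → 4.8270 [wait]  node(2,1) S=124.3400 payoff=0.0000 vs cont=0.6327 → 0.6327 [wait]  node(2,2) S=155.5687 payoff=0.0000 vs cont=0.0000 → 0.0000 [wait]  ⇒ S*(2)=-
t_1: node(1,0) S=111.1617 payoff=0.0000 vs cont=2.6195 → 2.6195 [wait]  node(1,1) S=139.0806 payoff=0.0000 vs cont=0.3007 → 0.3007 [wait]  ⇒ S*(1)=-
t_0: node(0,0) S=124.3400 payoff=0.0000 vs cont=1.3996 → 1.3996 [wait]  ⇒ S*(0)=-

price = 1.3996
boundary = - - - - 79.4306
tree:
1.3996
2.6195 0.3007
4.8270 0.6327 0.0000
8.7162 1.3311 0.0000 0.0000
15.3094 2.8007 0.0000 0.0000 0.0000
23.7279 5.8928 0.0000 0.0000 0.0000 0.0000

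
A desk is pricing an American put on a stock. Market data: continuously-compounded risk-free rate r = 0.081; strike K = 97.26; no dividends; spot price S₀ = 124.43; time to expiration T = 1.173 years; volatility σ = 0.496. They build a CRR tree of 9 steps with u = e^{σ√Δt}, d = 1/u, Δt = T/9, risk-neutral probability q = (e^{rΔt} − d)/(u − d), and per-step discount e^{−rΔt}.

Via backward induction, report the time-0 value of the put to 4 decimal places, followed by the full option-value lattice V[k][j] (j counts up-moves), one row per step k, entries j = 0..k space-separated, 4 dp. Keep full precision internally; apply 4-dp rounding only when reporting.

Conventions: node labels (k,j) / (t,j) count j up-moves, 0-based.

Δt=0.13033, u=1.19610, d=0.83605, q=0.48483, disc=e^(-rΔt)=0.98950
k=9 terminal: V=max(K-S,0) → 72.4273 61.7330 46.4333 24.5448 0.0000 0.0000 0.0000 0.0000 0.0000 0.0000
k=8: j=0 S=29.7024 intr=67.5576 cont=66.5362 V=67.5576[EX]; j=1 S=42.4937 intr=54.7663 cont=53.7449 V=54.7663[EX]; j=2 S=60.7937 intr=36.4663 cont=35.4450 V=36.4663[EX]; j=3 S=86.9744 intr=10.2856 cont=12.5120 V=12.5120[hold]; j=4 S=124.4300 intr=0.0000 cont=0.0000 V=0.0000[hold]; j=5 S=178.0158 intr=0.0000 cont=0.0000 V=0.0000[hold]; j=6 S=254.6783 intr=0.0000 cont=0.0000 V=0.0000[hold]; j=7 S=364.3555 intr=0.0000 cont=0.0000 V=0.0000[hold]; j=8 S=521.2653 intr=0.0000 cont=0.0000 V=0.0000[hold]
k=7: j=0 S=35.5270 intr=61.7330 cont=60.7117 V=61.7330[EX]; j=1 S=50.8267 intr=46.4333 cont=45.4120 V=46.4333[EX]; j=2 S=72.7152 intr=24.5448 cont=24.5916 V=24.5916[hold]; j=3 S=104.0299 intr=0.0000 cont=6.3781 V=6.3781[hold]; j=4 S=148.8305 intr=0.0000 cont=0.0000 V=0.0000[hold]; j=5 S=212.9243 intr=0.0000 cont=0.0000 V=0.0000[hold]; j=6 S=304.6202 intr=0.0000 cont=0.0000 V=0.0000[hold]; j=7 S=435.8049 intr=0.0000 cont=0.0000 V=0.0000[hold]
k=6: j=0 S=42.4937 intr=54.7663 cont=53.7449 V=54.7663[EX]; j=1 S=60.7937 intr=36.4663 cont=35.4674 V=36.4663[EX]; j=2 S=86.9744 intr=10.2856 cont=15.5956 V=15.5956[hold]; j=3 S=124.4300 intr=0.0000 cont=3.2513 V=3.2513[hold]; j=4 S=178.0158 intr=0.0000 cont=0.0000 V=0.0000[hold]; j=5 S=254.6783 intr=0.0000 cont=0.0000 V=0.0000[hold]; j=6 S=364.3555 intr=0.0000 cont=0.0000 V=0.0000[hold]
k=5: j=0 S=50.8267 intr=46.4333 cont=45.4120 V=46.4333[EX]; j=1 S=72.7152 intr=24.5448 cont=26.0709 V=26.0709[hold]; j=2 S=104.0299 intr=0.0000 cont=9.5098 V=9.5098[hold]; j=3 S=148.8305 intr=0.0000 cont=1.6574 V=1.6574[hold]; j=4 S=212.9243 intr=0.0000 cont=0.0000 V=0.0000[hold]; j=5 S=304.6202 intr=0.0000 cont=0.0000 V=0.0000[hold]
k=4: j=0 S=60.7937 intr=36.4663 cont=36.1771 V=36.4663[EX]; j=1 S=86.9744 intr=10.2856 cont=17.8521 V=17.8521[hold]; j=2 S=124.4300 intr=0.0000 cont=5.6428 V=5.6428[hold]; j=3 S=178.0158 intr=0.0000 cont=0.8449 V=0.8449[hold]; j=4 S=254.6783 intr=0.0000 cont=0.0000 V=0.0000[hold]
k=3: j=0 S=72.7152 intr=24.5448 cont=27.1534 V=27.1534[hold]; j=1 S=104.0299 intr=0.0000 cont=11.8074 V=11.8074[hold]; j=2 S=148.8305 intr=0.0000 cont=3.2818 V=3.2818[hold]; j=3 S=212.9243 intr=0.0000 cont=0.4307 V=0.4307[hold]
k=2: j=0 S=86.9744 intr=10.2856 cont=19.5062 V=19.5062[hold]; j=1 S=124.4300 intr=0.0000 cont=7.5933 V=7.5933[hold]; j=2 S=178.0158 intr=0.0000 cont=1.8796 V=1.8796[hold]
k=1: j=0 S=104.0299 intr=0.0000 cont=13.5863 V=13.5863[hold]; j=1 S=148.8305 intr=0.0000 cont=4.7725 V=4.7725[hold]
k=0: j=0 S=124.4300 intr=0.0000 cont=9.2153 V=9.2153[hold]

price = 9.2153
tree:
9.2153
13.5863 4.7725
19.5062 7.5933 1.8796
27.1534 11.8074 3.2818 0.4307
36.4663 17.8521 5.6428 0.8449 0.0000
46.4333 26.0709 9.5098 1.6574 0.0000 0.0000
54.7663 36.4663 15.5956 3.2513 0.0000 0.0000 0.0000
61.7330 46.4333 24.5916 6.3781 0.0000 0.0000 0.0000 0.0000
67.5576 54.7663 36.4663 12.5120 0.0000 0.0000 0.0000 0.0000 0.0000
72.4273 61.7330 46.4333 24.5448 0.0000 0.0000 0.0000 0.0000 0.0000 0.0000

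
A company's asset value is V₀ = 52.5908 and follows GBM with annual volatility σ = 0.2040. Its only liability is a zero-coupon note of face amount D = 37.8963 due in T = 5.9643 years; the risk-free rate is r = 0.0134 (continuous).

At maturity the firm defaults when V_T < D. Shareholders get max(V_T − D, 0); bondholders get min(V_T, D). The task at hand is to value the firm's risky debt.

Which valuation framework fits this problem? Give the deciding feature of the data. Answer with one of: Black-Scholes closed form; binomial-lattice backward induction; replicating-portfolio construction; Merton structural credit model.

framework: Merton structural credit model

Key observation: the question is about default risk generated by asset-value dynamics against a debt face of 37.8963 — the structural framework prices exactly that.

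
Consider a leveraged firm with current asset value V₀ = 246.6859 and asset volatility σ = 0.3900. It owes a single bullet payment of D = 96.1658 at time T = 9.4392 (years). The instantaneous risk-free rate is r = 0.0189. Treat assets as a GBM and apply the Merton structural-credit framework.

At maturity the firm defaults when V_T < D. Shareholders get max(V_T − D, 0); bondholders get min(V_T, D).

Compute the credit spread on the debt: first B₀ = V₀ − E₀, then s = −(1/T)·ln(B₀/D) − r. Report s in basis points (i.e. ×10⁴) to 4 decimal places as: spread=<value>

spread=206.1538

Work the structural quantities from V₀ = 246.6859 against face 96.1658:
d₁ = [ln(V₀/D) + (r + σ²/2)T] / (σ√T)
   = [ln(246.6859/96.1658) + (0.0189 + 0.5·0.3900²)·9.4392] / (0.3900·√9.4392)
   = [0.942042 + 0.896252] / 1.198208 = 1.534203
d₂ = d₁ − σ√T = 1.534203 − 1.198208 = 0.335995
N(d₁) = 0.937510,  N(d₂) = 0.631563,  e^(−rT) = 0.836607
E₀ = V₀·N(d₁) − D·e^(−rT)·N(d₂)
   = 246.6859·0.937510 − 96.1658·0.836607·0.631563 = 180.459432
B₀ = V₀ − E₀ = 246.6859 − 180.459432 = 66.226468
spread = −(1/T)·ln(B₀/D) − r = −(1/9.4392)·ln(66.226468/96.1658) − 0.0189 = 0.02061538
in basis points: 0.02061538 × 10⁴ = 206.1538 bp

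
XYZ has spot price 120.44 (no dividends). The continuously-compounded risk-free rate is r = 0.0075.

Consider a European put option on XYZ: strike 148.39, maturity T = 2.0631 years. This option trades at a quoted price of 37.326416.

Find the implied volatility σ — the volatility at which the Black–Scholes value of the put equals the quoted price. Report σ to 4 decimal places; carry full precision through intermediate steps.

sigma = 0.2933

At σ = 0.2933 the Black–Scholes value reproduces the quote:
σ√T = 0.2933·√2.0631 = 0.421281
d₁ = (ln(S/K) + (r+σ²/2)T) / (σ√T) = (ln(120.44/148.39) + (0.0075+0.2933²/2)·2.0631) / 0.421281 = (-0.208692 + 0.104212) / 0.421281 = -0.248005
d₂ = d₁ − σ√T = -0.248005 − 0.421281 = -0.669287
e^{−rT} = 0.984646
N(−d₁) = 0.597935,  N(−d₂) = 0.748344
V = K·e^{−rT}·N(−d₂) − S·N(−d₁) = 109.341690 − 72.015275 = 37.326416 (the quoted price), and the Black–Scholes price is strictly increasing in σ, so σ is unique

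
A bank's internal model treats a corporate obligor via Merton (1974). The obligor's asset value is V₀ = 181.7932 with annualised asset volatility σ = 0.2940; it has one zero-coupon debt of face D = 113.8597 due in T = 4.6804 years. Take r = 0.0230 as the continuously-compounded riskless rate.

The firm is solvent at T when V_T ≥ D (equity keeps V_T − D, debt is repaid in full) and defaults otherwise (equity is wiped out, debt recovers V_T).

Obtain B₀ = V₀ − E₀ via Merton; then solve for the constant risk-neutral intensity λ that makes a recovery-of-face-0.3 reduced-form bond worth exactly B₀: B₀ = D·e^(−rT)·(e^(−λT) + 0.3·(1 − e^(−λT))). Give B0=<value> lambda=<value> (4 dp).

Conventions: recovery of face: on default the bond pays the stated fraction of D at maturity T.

B0=93.8719 lambda=0.0266

With assets at 181.7932 and a single debt payment of 113.8597 at 4.6804 years:
d₁ = [ln(V₀/D) + (r + σ²/2)T] / (σ√T)
   = [ln(181.7932/113.8597) + (0.0230 + 0.5·0.2940²)·4.6804] / (0.2940·√4.6804)
   = [0.467903 + 0.309927] / 0.636046 = 1.222913
d₂ = d₁ − σ√T = 1.222913 − 0.636046 = 0.586867
N(d₁) = 0.889319,  N(d₂) = 0.721353,  e^(−rT) = 0.897943
E₀ = V₀·N(d₁) − D·e^(−rT)·N(d₂)
   = 181.7932·0.889319 − 113.8597·0.897943·0.721353 = 87.921314
B₀ = V₀ − E₀ = 181.7932 − 87.921314 = 93.871886
e^(−λT) = (B₀·e^(rT)/D − 0.3)/(1 − 0.3) = (93.8719·1.113657/113.8597 − 0.3)/0.7 = 0.88308166
λ = −ln(0.88308166)/4.6804 = 0.026566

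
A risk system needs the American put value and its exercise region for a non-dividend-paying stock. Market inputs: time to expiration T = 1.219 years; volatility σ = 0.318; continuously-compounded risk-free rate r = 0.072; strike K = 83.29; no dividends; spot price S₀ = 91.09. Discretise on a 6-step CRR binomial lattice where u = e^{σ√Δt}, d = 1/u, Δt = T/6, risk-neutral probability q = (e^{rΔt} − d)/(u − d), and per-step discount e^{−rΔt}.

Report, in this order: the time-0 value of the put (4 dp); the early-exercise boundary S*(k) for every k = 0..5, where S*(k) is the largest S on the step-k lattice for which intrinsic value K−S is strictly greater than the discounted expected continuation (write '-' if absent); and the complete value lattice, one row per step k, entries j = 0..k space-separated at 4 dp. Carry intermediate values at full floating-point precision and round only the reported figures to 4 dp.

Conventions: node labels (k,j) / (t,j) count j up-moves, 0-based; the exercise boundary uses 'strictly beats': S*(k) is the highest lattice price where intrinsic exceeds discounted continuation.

price = 6.3207
boundary = - - - 59.2545 51.3419 59.2545
tree:
6.3207
10.2327 2.8240
16.0148 5.0898 0.7748
24.0355 8.9328 1.6227 0.0000
31.9481 15.0921 3.3982 0.0000 0.0000
38.8041 24.0355 7.1165 0.0000 0.0000 0.0000
44.7446 31.9481 14.9034 0.0000 0.0000 0.0000 0.0000

Δt=0.20317  u=1.15412  d=0.86646  q=0.51545  discount=0.98548
step 6 (expiry): payoffs max(K−S,0) = 44.7446 31.9481 14.9034 0.0000 0.0000 0.0000 0.0000
step 5: (k=5,j=0): S=44.4859, K−S=38.8041, hold=37.5946 ⇒ V=38.8041 exercise | (k=5,j=1): S=59.2545, K−S=24.0355, hold=22.8260 ⇒ V=24.0355 exercise | (k=5,j=2): S=78.9262, K−S=4.3638, hold=7.1165 ⇒ V=7.1165 continue | (k=5,j=3): S=105.1285, K−S=0.0000, hold=0.0000 ⇒ V=0.0000 continue | (k=5,j=4): S=140.0296, K−S=0.0000, hold=0.0000 ⇒ V=0.0000 continue | (k=5,j=5): S=186.5175, K−S=0.0000, hold=0.0000 ⇒ V=0.0000 continue  boundary S*=59.2545
step 4: (k=4,j=0): S=51.3419, K−S=31.9481, hold=30.7386 ⇒ V=31.9481 exercise | (k=4,j=1): S=68.3866, K−S=14.9034, hold=15.0921 ⇒ V=15.0921 continue | (k=4,j=2): S=91.0900, K−S=0.0000, hold=3.3982 ⇒ V=3.3982 continue | (k=4,j=3): S=121.3306, K−S=0.0000, hold=0.0000 ⇒ V=0.0000 continue | (k=4,j=4): S=161.6106, K−S=0.0000, hold=0.0000 ⇒ V=0.0000 continue  boundary S*=51.3419
step 3: (k=3,j=0): S=59.2545, K−S=24.0355, hold=22.9219 ⇒ V=24.0355 exercise | (k=3,j=1): S=78.9262, K−S=4.3638, hold=8.9328 ⇒ V=8.9328 continue | (k=3,j=2): S=105.1285, K−S=0.0000, hold=1.6227 ⇒ V=1.6227 continue | (k=3,j=3): S=140.0296, K−S=0.0000, hold=0.0000 ⇒ V=0.0000 continue  boundary S*=59.2545
step 2: (k=2,j=0): S=68.3866, K−S=14.9034, hold=16.0148 ⇒ V=16.0148 continue | (k=2,j=1): S=91.0900, K−S=0.0000, hold=5.0898 ⇒ V=5.0898 continue | (k=2,j=2): S=121.3306, K−S=0.0000, hold=0.7748 ⇒ V=0.7748 continue  boundary S*=-
step 1: (k=1,j=0): S=78.9262, K−S=4.3638, hold=10.2327 ⇒ V=10.2327 continue | (k=1,j=1): S=105.1285, K−S=0.0000, hold=2.8240 ⇒ V=2.8240 continue  boundary S*=-
step 0: (k=0,j=0): S=91.0900, K−S=0.0000, hold=6.3207 ⇒ V=6.3207 continue  boundary S*=-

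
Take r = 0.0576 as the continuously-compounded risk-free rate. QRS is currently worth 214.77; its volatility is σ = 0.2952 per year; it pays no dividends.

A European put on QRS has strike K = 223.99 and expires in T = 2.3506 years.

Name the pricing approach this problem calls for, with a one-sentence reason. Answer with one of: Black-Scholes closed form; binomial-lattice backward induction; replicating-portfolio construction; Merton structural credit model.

framework: Black-Scholes closed form

Key observation: a European claim on QRS (strike 223.99) — a lognormal (GBM) underlying with constant rate and volatility — has an exact closed-form value; no lattice or capital structure is involved.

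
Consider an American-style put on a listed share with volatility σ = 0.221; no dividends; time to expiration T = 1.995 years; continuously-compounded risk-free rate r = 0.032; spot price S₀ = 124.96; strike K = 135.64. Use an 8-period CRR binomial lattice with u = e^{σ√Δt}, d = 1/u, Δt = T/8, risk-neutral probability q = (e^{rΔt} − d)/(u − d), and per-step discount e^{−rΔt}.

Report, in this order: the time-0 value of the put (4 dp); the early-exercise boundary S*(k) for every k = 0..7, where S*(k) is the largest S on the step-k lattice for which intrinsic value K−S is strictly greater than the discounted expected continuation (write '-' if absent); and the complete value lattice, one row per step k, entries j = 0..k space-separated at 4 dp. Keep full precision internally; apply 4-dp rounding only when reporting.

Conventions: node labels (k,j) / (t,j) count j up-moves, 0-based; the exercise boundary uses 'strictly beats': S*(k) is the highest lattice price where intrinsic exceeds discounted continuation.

params: Δt=0.24938 u=1.11668 d=0.89551 q=0.50866 e^(-rΔt)=0.99205
t_8 payoffs: 83.9585 71.1943 55.2776 35.4298 10.6800 0.0000 0.0000 0.0000 0.0000
t_7: node(7,0) S=57.7118 payoff=77.9282 vs cont=76.8501 → 77.9282 [stop]  node(7,1) S=71.9653 payoff=63.6747 vs cont=62.5966 → 63.6747 [stop]  node(7,2) S=89.7393 payoff=45.9007 vs cont=44.8226 → 45.9007 [stop]  node(7,3) S=111.9029 payoff=23.7371 vs cont=22.6590 → 23.7371 [stop]  node(7,4) S=139.5406 payoff=0.0000 vs cont=5.2058 → 5.2058 [wait]  node(7,5) S=174.0041 payoff=0.0000 vs cont=0.0000 → 0.0000 [wait]  node(7,6) S=216.9794 payoff=0.0000 vs cont=0.0000 → 0.0000 [wait]  node(7,7) S=270.5687 payoff=0.0000 vs cont=0.0000 → 0.0000 [wait]  ⇒ S*(7)=111.9029
t_6: node(6,0) S=64.4457 payoff=71.1943 vs cont=70.1162 → 71.1943 [stop]  node(6,1) S=80.3624 payoff=55.2776 vs cont=54.1995 → 55.2776 [stop]  node(6,2) S=100.2102 payoff=35.4298 vs cont=34.3517 → 35.4298 [stop]  node(6,3) S=124.9600 payoff=10.6800 vs cont=14.1971 → 14.1971 [wait]  node(6,4) S=155.8225 payoff=0.0000 vs cont=2.5375 → 2.5375 [wait]  node(6,5) S=194.3073 payoff=0.0000 vs cont=0.0000 → 0.0000 [wait]  node(6,6) S=242.2970 payoff=0.0000 vs cont=0.0000 → 0.0000 [wait]  ⇒ S*(6)=100.2102
t_5: node(5,0) S=71.9653 payoff=63.6747 vs cont=62.5966 → 63.6747 [stop]  node(5,1) S=89.7393 payoff=45.9007 vs cont=44.8226 → 45.9007 [stop]  node(5,2) S=111.9029 payoff=23.7371 vs cont=24.4338 → 24.4338 [wait]  node(5,3) S=139.5406 payoff=0.0000 vs cont=8.2006 → 8.2006 [wait]  node(5,4) S=174.0041 payoff=0.0000 vs cont=1.2368 → 1.2368 [wait]  node(5,5) S=216.9794 payoff=0.0000 vs cont=0.0000 → 0.0000 [wait]  ⇒ S*(5)=89.7393
t_4: node(4,0) S=80.3624 payoff=55.2776 vs cont=54.1995 → 55.2776 [stop]  node(4,1) S=100.2102 payoff=35.4298 vs cont=34.7033 → 35.4298 [stop]  node(4,2) S=124.9600 payoff=10.6800 vs cont=16.0480 → 16.0480 [wait]  node(4,3) S=155.8225 payoff=0.0000 vs cont=4.6214 → 4.6214 [wait]  node(4,4) S=194.3073 payoff=0.0000 vs cont=0.6029 → 0.6029 [wait]  ⇒ S*(4)=100.2102
t_3: node(3,0) S=89.7393 payoff=45.9007 vs cont=44.8226 → 45.9007 [stop]  node(3,1) S=111.9029 payoff=23.7371 vs cont=25.3678 → 25.3678 [wait]  node(3,2) S=139.5406 payoff=0.0000 vs cont=10.1543 → 10.1543 [wait]  node(3,3) S=174.0041 payoff=0.0000 vs cont=2.5568 → 2.5568 [wait]  ⇒ S*(3)=89.7393
t_2: node(2,0) S=100.2102 payoff=35.4298 vs cont=35.1746 → 35.4298 [stop]  node(2,1) S=124.9600 payoff=10.6800 vs cont=17.4891 → 17.4891 [wait]  node(2,2) S=155.8225 payoff=0.0000 vs cont=6.2398 → 6.2398 [wait]  ⇒ S*(2)=100.2102
t_1: node(1,0) S=111.9029 payoff=23.7371 vs cont=26.0950 → 26.0950 [wait]  node(1,1) S=139.5406 payoff=0.0000 vs cont=11.6735 → 11.6735 [wait]  ⇒ S*(1)=-
t_0: node(0,0) S=124.9600 payoff=10.6800 vs cont=18.6102 → 18.6102 [wait]  ⇒ S*(0)=-

price = 18.6102
boundary = - - 100.2102 89.7393 100.2102 89.7393 100.2102 111.9029
tree:
18.6102
26.0950 11.6735
35.4298 17.4891 6.2398
45.9007 25.3678 10.1543 2.5568
55.2776 35.4298 16.0480 4.6214 0.6029
63.6747 45.9007 24.4338 8.2006 1.2368 0.0000
71.1943 55.2776 35.4298 14.1971 2.5375 0.0000 0.0000
77.9282 63.6747 45.9007 23.7371 5.2058 0.0000 0.0000 0.0000
83.9585 71.1943 55.2776 35.4298 10.6800 0.0000 0.0000 0.0000 0.0000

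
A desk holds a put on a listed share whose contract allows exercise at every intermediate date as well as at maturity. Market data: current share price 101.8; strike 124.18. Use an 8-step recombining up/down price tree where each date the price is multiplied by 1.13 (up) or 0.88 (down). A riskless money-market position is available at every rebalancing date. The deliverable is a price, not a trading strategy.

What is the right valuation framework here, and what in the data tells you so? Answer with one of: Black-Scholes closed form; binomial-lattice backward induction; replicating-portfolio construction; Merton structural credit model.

Key observation: the put (strike 124.18 on spot 101.8) is American-style on a 8-step discrete price model, so the early-exercise decision at every node requires stepwise backward valuation — a closed form cannot price the exercise right.

framework: binomial-lattice backward induction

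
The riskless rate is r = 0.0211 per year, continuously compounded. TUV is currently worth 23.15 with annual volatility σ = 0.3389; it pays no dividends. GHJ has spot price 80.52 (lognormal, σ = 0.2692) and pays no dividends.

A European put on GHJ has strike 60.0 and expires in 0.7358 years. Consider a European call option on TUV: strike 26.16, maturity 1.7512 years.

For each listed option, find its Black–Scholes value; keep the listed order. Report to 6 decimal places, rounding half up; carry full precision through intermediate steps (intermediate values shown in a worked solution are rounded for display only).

price(GHJ put K=60.0) = 0.660879
price(TUV call K=26.16) = 3.335789

[GHJ put K=60.0]
σ√T = 0.2692·√0.7358 = 0.230916
d₁ = (ln(S/K) + (r+σ²/2)T) / (σ√T) = (ln(80.52/60.0) + (0.0211+0.2692²/2)·0.7358) / 0.230916 = (0.294161 + 0.042187) / 0.230916 = 1.456577
d₂ = d₁ − σ√T = 1.456577 − 0.230916 = 1.225660
e^{−rT} = 0.984595
N(−d₁) = 0.072617,  N(−d₂) = 0.110163
price = K·e^{−rT}·N(−d₂) − S·N(−d₁) = 6.507967 − 5.847089 = 0.660879
[TUV call K=26.16]
σ√T = 0.3389·√1.7512 = 0.448476
d₁ = (ln(S/K) + (r+σ²/2)T) / (σ√T) = (ln(23.15/26.16) + (0.0211+0.3389²/2)·1.7512) / 0.448476 = (-0.122237 + 0.137516) / 0.448476 = 0.034069
d₂ = d₁ − σ√T = 0.034069 − 0.448476 = -0.414407
e^{−rT} = 0.963724
N(d₁) = 0.513589,  N(d₂) = 0.339288
price = S·N(d₁) − K·e^{−rT}·N(d₂) = 11.889582 − 8.553793 = 3.335789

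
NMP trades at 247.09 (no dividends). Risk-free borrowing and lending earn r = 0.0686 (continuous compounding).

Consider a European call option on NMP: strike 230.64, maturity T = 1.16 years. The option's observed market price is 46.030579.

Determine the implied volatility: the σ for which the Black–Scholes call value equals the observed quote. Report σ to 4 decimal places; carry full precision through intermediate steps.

At σ = 0.2586 the Black–Scholes value reproduces the quote:
σ√T = 0.2586·√1.16 = 0.278521
d₁ = (ln(S/K) + (r+σ²/2)T) / (σ√T) = (ln(247.09/230.64) + (0.0686+0.2586²/2)·1.16) / 0.278521 = (0.068895 + 0.118363) / 0.278521 = 0.672329
d₂ = d₁ − σ√T = 0.672329 − 0.278521 = 0.393808
e^{−rT} = 0.923508
N(d₁) = 0.749313,  N(d₂) = 0.653139
V = S·N(d₁) − K·e^{−rT}·N(d₂) = 185.147695 − 139.117116 = 46.030579 (the quoted price), and the Black–Scholes price is strictly increasing in σ, so σ is unique

sigma = 0.2586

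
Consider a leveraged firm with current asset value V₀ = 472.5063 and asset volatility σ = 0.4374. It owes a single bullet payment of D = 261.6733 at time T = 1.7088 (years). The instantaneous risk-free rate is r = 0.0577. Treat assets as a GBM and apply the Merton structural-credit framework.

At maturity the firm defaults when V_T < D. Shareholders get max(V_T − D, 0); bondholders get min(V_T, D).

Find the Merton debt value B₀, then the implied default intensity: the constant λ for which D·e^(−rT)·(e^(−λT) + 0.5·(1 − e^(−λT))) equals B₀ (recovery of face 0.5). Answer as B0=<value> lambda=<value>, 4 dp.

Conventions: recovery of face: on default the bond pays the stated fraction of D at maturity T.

B0=226.7864 lambda=0.0533

Work the structural quantities from V₀ = 472.5063 against face 261.6733:
d₁ = [ln(V₀/D) + (r + σ²/2)T] / (σ√T)
   = [ln(472.5063/261.6733) + (0.0577 + 0.5·0.4374²)·1.7088] / (0.4374·√1.7088)
   = [0.590954 + 0.262061] / 0.571774 = 1.491874
d₂ = d₁ − σ√T = 1.491874 − 0.571774 = 0.920100
N(d₁) = 0.932134,  N(d₂) = 0.821240,  e^(−rT) = 0.906107
E₀ = V₀·N(d₁) − D·e^(−rT)·N(d₂)
   = 472.5063·0.932134 − 261.6733·0.906107·0.821240 = 245.719885
B₀ = V₀ − E₀ = 472.5063 − 245.719885 = 226.786415
e^(−λT) = (B₀·e^(rT)/D − 0.5)/(1 − 0.5) = (226.7864·1.103622/261.6733 − 0.5)/0.5 = 0.91296954
λ = −ln(0.91296954)/1.7088 = 0.053285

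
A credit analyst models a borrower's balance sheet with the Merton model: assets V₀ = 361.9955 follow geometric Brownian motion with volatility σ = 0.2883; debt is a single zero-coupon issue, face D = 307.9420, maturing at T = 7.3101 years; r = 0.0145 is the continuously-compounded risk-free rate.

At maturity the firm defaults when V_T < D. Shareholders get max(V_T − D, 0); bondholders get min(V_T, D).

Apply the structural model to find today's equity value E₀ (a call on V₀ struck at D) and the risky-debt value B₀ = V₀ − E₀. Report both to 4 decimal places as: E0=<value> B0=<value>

E0=144.7409 B0=217.2546

Equity is a call on the firm's assets struck at D = 307.9420:
d₁ = [ln(V₀/D) + (r + σ²/2)T] / (σ√T)
   = [ln(361.9955/307.9420) + (0.0145 + 0.5·0.2883²)·7.3101] / (0.2883·√7.3101)
   = [0.161720 + 0.409793] / 0.779482 = 0.733196
d₂ = d₁ − σ√T = 0.733196 − 0.779482 = -0.046287
N(d₁) = 0.768280,  N(d₂) = 0.481541,  e^(−rT) = 0.899428
E₀ = V₀·N(d₁) − D·e^(−rT)·N(d₂)
   = 361.9955·0.768280 − 307.9420·0.899428·0.481541 = 144.740918
B₀ = V₀ − E₀ = 361.9955 − 144.740918 = 217.254582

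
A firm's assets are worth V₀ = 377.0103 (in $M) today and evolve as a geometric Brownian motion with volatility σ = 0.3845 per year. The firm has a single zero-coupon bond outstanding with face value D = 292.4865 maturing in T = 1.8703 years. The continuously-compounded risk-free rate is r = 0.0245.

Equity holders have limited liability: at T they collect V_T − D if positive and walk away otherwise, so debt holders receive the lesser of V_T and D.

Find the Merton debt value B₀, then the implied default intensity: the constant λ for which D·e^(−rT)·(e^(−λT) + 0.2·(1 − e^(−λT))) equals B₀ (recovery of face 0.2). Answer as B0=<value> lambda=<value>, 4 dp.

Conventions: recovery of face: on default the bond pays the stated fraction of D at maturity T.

With assets at 377.0103 and a single debt payment of 292.4865 at 1.8703 years:
d₁ = [ln(V₀/D) + (r + σ²/2)T] / (σ√T)
   = [ln(377.0103/292.4865) + (0.0245 + 0.5·0.3845²)·1.8703] / (0.3845·√1.8703)
   = [0.253854 + 0.184075] / 0.525838 = 0.832821
d₂ = d₁ − σ√T = 0.832821 − 0.525838 = 0.306983
N(d₁) = 0.797527,  N(d₂) = 0.620572,  e^(−rT) = 0.955212
E₀ = V₀·N(d₁) − D·e^(−rT)·N(d₂)
   = 377.0103·0.797527 − 292.4865·0.955212·0.620572 = 127.296552
B₀ = V₀ − E₀ = 377.0103 − 127.296552 = 249.713748
e^(−λT) = (B₀·e^(rT)/D − 0.2)/(1 − 0.2) = (249.7137·1.046888/292.4865 − 0.2)/0.8 = 0.86724122
λ = −ln(0.86724122)/1.8703 = 0.076158

B0=249.7137 lambda=0.0762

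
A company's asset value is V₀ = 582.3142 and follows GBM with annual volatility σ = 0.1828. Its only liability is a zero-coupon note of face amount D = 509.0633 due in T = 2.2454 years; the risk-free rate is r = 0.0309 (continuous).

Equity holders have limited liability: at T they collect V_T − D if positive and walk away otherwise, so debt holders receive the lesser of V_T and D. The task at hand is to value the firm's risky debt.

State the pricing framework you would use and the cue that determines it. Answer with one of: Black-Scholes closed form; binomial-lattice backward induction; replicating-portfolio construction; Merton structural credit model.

Key observation: the data describe a firm's assets (V₀ = 582.3142, GBM) and a single zero-coupon debt of face 509.0633, so credit quantities follow from equity-as-call in the structural model.

framework: Merton structural credit model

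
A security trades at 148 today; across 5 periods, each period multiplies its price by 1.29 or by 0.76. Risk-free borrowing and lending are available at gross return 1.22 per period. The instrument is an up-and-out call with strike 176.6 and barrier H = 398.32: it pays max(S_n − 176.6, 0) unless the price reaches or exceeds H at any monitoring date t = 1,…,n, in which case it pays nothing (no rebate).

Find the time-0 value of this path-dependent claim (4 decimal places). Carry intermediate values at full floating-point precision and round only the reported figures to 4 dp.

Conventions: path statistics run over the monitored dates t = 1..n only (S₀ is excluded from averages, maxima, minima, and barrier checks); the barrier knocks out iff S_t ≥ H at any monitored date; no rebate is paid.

Under the martingale measure an up-move has probability p* = 0.8679; value the claim as the probability-weighted average of per-path payoffs, discounted 5 periods at R = 1.22.
Enumerate all 2^5 = 32 price paths (U = up ×1.29, D = down ×0.76); each path with k up-moves has probability p*^k·(1−p*)^(5−k).
DDDDD: M=112.4800, payoff=0.0000, prob=0.000040
UDDDD: M=190.9200, payoff=0.0000, prob=0.000264
DUDDD: M=145.0992, payoff=0.0000, prob=0.000264
UUDDD: M=246.2868, payoff=0.0000, prob=0.001736
DDUDD: M=112.4800, payoff=0.0000, prob=0.000264
UDUDD: M=190.9200, payoff=0.0000, prob=0.001736
DUUDD: M=187.1780, payoff=0.0000, prob=0.001736
UUUDD: M=317.7100, payoff=6.9093, prob=0.011405
DDDUD: M=112.4800, payoff=0.0000, prob=0.000264
UDDUD: M=190.9200, payoff=0.0000, prob=0.001736
DUDUD: M=145.0992, payoff=0.0000, prob=0.001736
UUDUD: M=246.2868, payoff=6.9093, prob=0.011405
DDUUD: M=142.2553, payoff=0.0000, prob=0.001736
UDUUD: M=241.4596, payoff=6.9093, prob=0.011405
DUUUD: M=241.4596, payoff=6.9093, prob=0.011405
UUUUD: M=409.8459, payoff=0.0000, prob=0.074946
DDDDU: M=112.4800, payoff=0.0000, prob=0.000264
UDDDU: M=190.9200, payoff=0.0000, prob=0.001736
DUDDU: M=145.0992, payoff=0.0000, prob=0.001736
UUDDU: M=246.2868, payoff=6.9093, prob=0.011405
DDUDU: M=112.4800, payoff=0.0000, prob=0.001736
UDUDU: M=190.9200, payoff=6.9093, prob=0.011405
DUUDU: M=187.1780, payoff=6.9093, prob=0.011405
UUUDU: M=317.7100, payoff=134.8829, prob=0.074946
DDDUU: M=112.4800, payoff=0.0000, prob=0.001736
UDDUU: M=190.9200, payoff=6.9093, prob=0.011405
DUDUU: M=183.5093, payoff=6.9093, prob=0.011405
UUDUU: M=311.4829, payoff=134.8829, prob=0.074946
DDUUU: M=183.5093, payoff=6.9093, prob=0.011405
UDUUU: M=311.4829, payoff=134.8829, prob=0.074946
DUUUU: M=311.4829, payoff=134.8829, prob=0.074946
UUUUU: M=528.7012, payoff=0.0000, prob=0.492504
Price = Σ prob·payoff / R^5 = 41.223862 / 2.702708 = 15.2528

price = 15.2528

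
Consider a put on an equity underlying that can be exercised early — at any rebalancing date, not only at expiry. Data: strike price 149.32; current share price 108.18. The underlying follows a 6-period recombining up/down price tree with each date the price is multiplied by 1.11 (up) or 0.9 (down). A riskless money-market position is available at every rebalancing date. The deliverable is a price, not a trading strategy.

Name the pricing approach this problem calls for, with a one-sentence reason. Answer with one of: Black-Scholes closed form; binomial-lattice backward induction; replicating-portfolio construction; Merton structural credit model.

framework: binomial-lattice backward induction

Key observation: the exercise right at every one of the 6 steps is what matters: each node needs max(149.32 − S, continuation), which only the stepwise tree valuation starting from spot 108.18 delivers.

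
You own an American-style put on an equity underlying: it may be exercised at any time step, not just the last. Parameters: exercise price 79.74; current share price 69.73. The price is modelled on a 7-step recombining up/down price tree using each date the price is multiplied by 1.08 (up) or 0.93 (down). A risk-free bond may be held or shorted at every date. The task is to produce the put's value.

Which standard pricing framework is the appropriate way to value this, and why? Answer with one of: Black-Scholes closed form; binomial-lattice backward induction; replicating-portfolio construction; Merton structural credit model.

Key observation: the put (strike 79.74 on spot 69.73) is American-style on a 7-step discrete price model, so the early-exercise decision at every node requires stepwise backward valuation — a closed form cannot price the exercise right.

framework: binomial-lattice backward induction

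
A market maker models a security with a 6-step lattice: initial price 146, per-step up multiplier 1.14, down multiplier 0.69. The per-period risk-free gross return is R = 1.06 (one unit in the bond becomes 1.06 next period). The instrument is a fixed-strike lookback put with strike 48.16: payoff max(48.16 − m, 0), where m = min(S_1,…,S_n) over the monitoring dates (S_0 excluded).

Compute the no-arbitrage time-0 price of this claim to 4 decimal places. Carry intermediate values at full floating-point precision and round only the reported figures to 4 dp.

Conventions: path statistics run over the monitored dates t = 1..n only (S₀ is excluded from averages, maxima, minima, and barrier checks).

With p* = (R−d)/(u−d) = 0.8222, sum probability × payoff across the paths and divide by R^6.
Enumerate all 2^6 = 64 price paths (U = up ×1.14, D = down ×0.69); each path with k up-moves has probability p*^k·(1−p*)^(6−k).
DDDDDD: m=15.7561, payoff=32.4039, prob=0.000032
UDDDDD: m=26.0317, payoff=22.1283, prob=0.000146
DUDDDD: m=26.0317, payoff=22.1283, prob=0.000146
UUDDDD: m=43.0090, payoff=5.1510, prob=0.000675
DDUDDD: m=26.0317, payoff=22.1283, prob=0.000146
UDUDDD: m=43.0090, payoff=5.1510, prob=0.000675
DUUDDD: m=43.0090, payoff=5.1510, prob=0.000675
UUUDDD: m=71.0583, payoff=0.0000, prob=0.003123
DDDUDD: m=26.0317, payoff=22.1283, prob=0.000146
UDDUDD: m=43.0090, payoff=5.1510, prob=0.000675
DUDUDD: m=43.0090, payoff=5.1510, prob=0.000675
UUDUDD: m=71.0583, payoff=0.0000, prob=0.003123
DDUUDD: m=43.0090, payoff=5.1510, prob=0.000675
UDUUDD: m=71.0583, payoff=0.0000, prob=0.003123
DUUUDD: m=71.0583, payoff=0.0000, prob=0.003123
UUUUDD: m=117.4006, payoff=0.0000, prob=0.014445
DDDDUD: m=26.0317, payoff=22.1283, prob=0.000146
UDDDUD: m=43.0090, payoff=5.1510, prob=0.000675
DUDDUD: m=43.0090, payoff=5.1510, prob=0.000675
UUDDUD: m=71.0583, payoff=0.0000, prob=0.003123
DDUDUD: m=43.0090, payoff=5.1510, prob=0.000675
UDUDUD: m=71.0583, payoff=0.0000, prob=0.003123
DUUDUD: m=71.0583, payoff=0.0000, prob=0.003123
UUUDUD: m=117.4006, payoff=0.0000, prob=0.014445
DDDUUD: m=43.0090, payoff=5.1510, prob=0.000675
UDDUUD: m=71.0583, payoff=0.0000, prob=0.003123
DUDUUD: m=71.0583, payoff=0.0000, prob=0.003123
UUDUUD: m=117.4006, payoff=0.0000, prob=0.014445
DDUUUD: m=69.5106, payoff=0.0000, prob=0.003123
UDUUUD: m=114.8436, payoff=0.0000, prob=0.014445
DUUUUD: m=100.7400, payoff=0.0000, prob=0.014445
UUUUUD: m=166.4400, payoff=0.0000, prob=0.066807
DDDDDU: m=22.8349, payoff=25.3251, prob=0.000146
UDDDDU: m=37.7272, payoff=10.4328, prob=0.000675
DUDDDU: m=37.7272, payoff=10.4328, prob=0.000675
UUDDDU: m=62.3318, payoff=0.0000, prob=0.003123
DDUDDU: m=37.7272, payoff=10.4328, prob=0.000675
UDUDDU: m=62.3318, payoff=0.0000, prob=0.003123
DUUDDU: m=62.3318, payoff=0.0000, prob=0.003123
UUUDDU: m=102.9830, payoff=0.0000, prob=0.014445
DDDUDU: m=37.7272, payoff=10.4328, prob=0.000675
UDDUDU: m=62.3318, payoff=0.0000, prob=0.003123
DUDUDU: m=62.3318, payoff=0.0000, prob=0.003123
UUDUDU: m=102.9830, payoff=0.0000, prob=0.014445
DDUUDU: m=62.3318, payoff=0.0000, prob=0.003123
UDUUDU: m=102.9830, payoff=0.0000, prob=0.014445
DUUUDU: m=100.7400, payoff=0.0000, prob=0.014445
UUUUDU: m=166.4400, payoff=0.0000, prob=0.066807
DDDDUU: m=33.0940, payoff=15.0660, prob=0.000675
UDDDUU: m=54.6770, payoff=0.0000, prob=0.003123
DUDDUU: m=54.6770, payoff=0.0000, prob=0.003123
UUDDUU: m=90.3360, payoff=0.0000, prob=0.014445
DDUDUU: m=54.6770, payoff=0.0000, prob=0.003123
UDUDUU: m=90.3360, payoff=0.0000, prob=0.014445
DUUDUU: m=90.3360, payoff=0.0000, prob=0.014445
UUUDUU: m=149.2507, payoff=0.0000, prob=0.066807
DDDUUU: m=47.9623, payoff=0.1977, prob=0.003123
UDDUUU: m=79.2421, payoff=0.0000, prob=0.014445
DUDUUU: m=79.2421, payoff=0.0000, prob=0.014445
UUDUUU: m=130.9217, payoff=0.0000, prob=0.066807
DDUUUU: m=69.5106, payoff=0.0000, prob=0.014445
UDUUUU: m=114.8436, payoff=0.0000, prob=0.066807
DUUUUU: m=100.7400, payoff=0.0000, prob=0.066807
UUUUUU: m=166.4400, payoff=0.0000, prob=0.308983
Price = Σ prob·payoff / R^6 = 0.094631 / 1.418519 = 0.0667

price = 0.0667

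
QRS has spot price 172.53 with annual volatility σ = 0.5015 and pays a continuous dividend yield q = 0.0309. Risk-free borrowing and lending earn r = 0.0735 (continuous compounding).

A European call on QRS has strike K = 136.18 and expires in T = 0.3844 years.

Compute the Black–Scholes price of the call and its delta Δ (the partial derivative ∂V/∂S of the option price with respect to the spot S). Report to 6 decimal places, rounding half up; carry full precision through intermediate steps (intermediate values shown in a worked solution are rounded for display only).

price = 43.549387
Δ = 0.823896

σ√T = 0.5015·√0.3844 = 0.310930
d₁ = (ln(S/K) + (r−q+σ²/2)T) / (σ√T) = (ln(172.53/136.18) + (0.0735−0.0309+0.5015²/2)·0.3844) / 0.310930 = (0.236594 + 0.064714) / 0.310930 = 0.969053
d₂ = d₁ − σ√T = 0.969053 − 0.310930 = 0.658123
e^{−rT} = 0.972142
e^{−qT} = 0.988192
N(d₁) = 0.833741,  N(d₂) = 0.744771
Call price V = S·e^{−qT}·N(d₁) − K·e^{−rT}·N(d₂) = 142.146805 − 98.597418 = 43.549387
Δ = e^{−qT}·N(d₁) = 0.823896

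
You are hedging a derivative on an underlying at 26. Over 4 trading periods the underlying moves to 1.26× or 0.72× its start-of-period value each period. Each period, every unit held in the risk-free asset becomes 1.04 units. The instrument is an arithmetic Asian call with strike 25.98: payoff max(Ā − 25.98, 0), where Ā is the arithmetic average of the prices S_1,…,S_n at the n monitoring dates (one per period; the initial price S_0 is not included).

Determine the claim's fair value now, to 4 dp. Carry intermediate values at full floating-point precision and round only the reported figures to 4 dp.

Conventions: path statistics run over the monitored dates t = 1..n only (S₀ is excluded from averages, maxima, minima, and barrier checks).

No-arbitrage gives p* = (R−d)/(u−d) = 0.5926: enumerate every path, weight its payoff by its p*-probability, and discount by R^4.
Enumerate all 2^4 = 16 price paths (U = up ×1.26, D = down ×0.72); each path with k up-moves has probability p*^k·(1−p*)^(4−k).
DDDD: Ā=12.2225, payoff=0.0000, prob=0.027550
UDDD: Ā=21.3894, payoff=0.0000, prob=0.040072
DUDD: Ā=17.8794, payoff=0.0000, prob=0.040072
UUDD: Ā=31.2889, payoff=5.3089, prob=0.058287
DDUD: Ā=15.3522, payoff=0.0000, prob=0.040072
UDUD: Ā=26.8663, payoff=0.8863, prob=0.058287
DUUD: Ā=23.3563, payoff=0.0000, prob=0.058287
UUUD: Ā=40.8736, payoff=14.8936, prob=0.084781
DDDU: Ā=13.5326, payoff=0.0000, prob=0.040072
UDDU: Ā=23.6821, payoff=0.0000, prob=0.058287
DUDU: Ā=20.1721, payoff=0.0000, prob=0.058287
UUDU: Ā=35.3011, payoff=9.3211, prob=0.084781
DDUU: Ā=17.6449, payoff=0.0000, prob=0.058287
UDUU: Ā=30.8785, payoff=4.8985, prob=0.084781
DUUU: Ā=27.3685, payoff=1.3885, prob=0.084781
UUUU: Ā=47.8949, payoff=21.9149, prob=0.123318
Price = Σ prob·payoff / R^4 = 5.649565 / 1.169859 = 4.8293

price = 4.8293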